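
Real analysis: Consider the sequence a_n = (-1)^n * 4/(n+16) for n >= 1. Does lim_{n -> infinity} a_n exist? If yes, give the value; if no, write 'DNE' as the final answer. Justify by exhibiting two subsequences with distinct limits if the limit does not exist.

Examine the behaviour of a_n along subsequences.
Even-n subsequence a_{2k} = 4/(2k+16) -> 0. Odd-n subsequence a_{2k+1} = -4/(2k+17) -> 0. Both tend to 0, which suggests the limit is 0; verify directly.
|a_n - 0| = 4/(n+16) < 4/n for every n >= 1.
Given epsilon > 0, choose a positive integer N > 4/epsilon. Then for all n >= N, |a_n| < 4/n <= 4/N < epsilon.
So by the definition of the limit, lim a_n exists and equals 0.

0


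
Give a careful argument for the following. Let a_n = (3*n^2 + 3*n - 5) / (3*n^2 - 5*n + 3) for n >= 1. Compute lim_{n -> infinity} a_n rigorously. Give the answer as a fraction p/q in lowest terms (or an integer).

Divide numerator and denominator by n^2, the highest power:
numerator / n^2 = 3 + 3/n - 5/n^2
denominator / n^2 = 3 - 5/n + 3/n^2
As n -> infinity, all terms of the form c/n^k (k >= 1) tend to 0.
So numerator / n^2 -> 3 and denominator / n^2 -> 3.
Therefore lim a_n = 1.

1


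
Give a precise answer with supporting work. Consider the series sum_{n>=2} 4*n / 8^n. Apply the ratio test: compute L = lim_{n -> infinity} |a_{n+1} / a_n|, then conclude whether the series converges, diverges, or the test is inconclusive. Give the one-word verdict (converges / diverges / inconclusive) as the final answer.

Let a_n denote the general term. Form the ratio a_{n+1}/a_n and simplify:
a_{n+1}/a_n = (n + 1)/(8*n)
Take the limit as n -> infinity: L = 1/8.
Since L = 1/8 < 1, the ratio test implies the series converges.

converges


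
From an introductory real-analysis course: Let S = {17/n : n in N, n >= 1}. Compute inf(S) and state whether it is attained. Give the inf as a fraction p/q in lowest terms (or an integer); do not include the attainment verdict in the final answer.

Analysis:
- Values: 17, 17/2, 17/3, 17/4, ... strictly decreasing.
- The maximum is 17 (n=1); sup = 17 (attained).
- The set is bounded below by 0; 17/n -> 0 so 0 is the greatest lower bound.
- 0 is not in the set, so inf = 0 is not attained.
Conclusion: inf(S) = 0, not attained in S.

0


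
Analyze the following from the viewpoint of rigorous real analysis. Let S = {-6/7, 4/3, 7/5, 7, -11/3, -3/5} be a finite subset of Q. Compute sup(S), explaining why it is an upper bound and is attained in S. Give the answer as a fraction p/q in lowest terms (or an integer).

S is finite, so sup(S) = max(S).
Sorted decreasing:
7, 7/5, 4/3, -3/5, -6/7, -11/3
The extremum is 7.
For every x in S, x <= 7. And 7 is in S, so it is attained.
Therefore sup(S) = 7.

7


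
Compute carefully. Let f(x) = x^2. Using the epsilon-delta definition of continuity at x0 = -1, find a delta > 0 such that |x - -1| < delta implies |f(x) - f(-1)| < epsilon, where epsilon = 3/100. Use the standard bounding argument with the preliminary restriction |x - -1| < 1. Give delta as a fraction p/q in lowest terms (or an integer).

Factor: |x^2 - (-1)^2| = |x - -1| * |x + -1|.
Impose |x - -1| < 1 first. Then |x + -1| = |(x - -1) + 2*(-1)| <= |x - -1| + 2*|-1| < 1 + 2 = 3.
So |x^2 - (-1)^2| < delta * 3.
We need delta * 3 <= 3/100, i.e. delta <= 3/100/3 = 1/100.
Since 1/100 < 1, this is tighter than 1; take delta = 1/100.
So delta = 1/100 works.

1/100


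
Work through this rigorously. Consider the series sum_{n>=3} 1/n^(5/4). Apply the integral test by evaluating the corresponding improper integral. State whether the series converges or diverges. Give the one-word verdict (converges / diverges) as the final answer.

Let f(x) = x^(-5/4). Then f is positive, continuous, and decreasing on [3, infinity), so the integral test applies.
Compute the improper integral int_{3}^infinity f(x) dx:
  antiderivative F(x) = -4/x^(1/4).
  As x -> infinity, F(x) -> 0 (since p = 5/4 > 1).
  So int = F(infinity) - F(3) = 0 - (-4*3^(3/4)/3) = 4*3^(3/4)/3.
  Finite, so by the integral test, the series converges.

converges


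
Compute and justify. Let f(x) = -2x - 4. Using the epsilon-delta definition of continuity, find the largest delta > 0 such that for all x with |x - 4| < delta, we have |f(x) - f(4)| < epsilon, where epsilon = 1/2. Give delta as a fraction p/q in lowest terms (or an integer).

We compute f(4) = -2*(4) - 4 = -12.
|f(x) - f(4)| = |-2x - 4 - (-12)| = |-2(x - 4)| = 2|x - 4|.
We need 2|x - 4| < 1/2, i.e. |x - 4| < 1/2 / 2 = 1/4.
So any delta <= 1/4 works. Conversely, if delta > 1/4, then x = 4 + 1/4 satisfies |x - 4| = 1/4 < delta but |f(x) - f(4)| = 2 * 1/4 = 1/2, which is not < 1/2; so no larger delta works.
Hence the largest such delta is 1/4.

1/4


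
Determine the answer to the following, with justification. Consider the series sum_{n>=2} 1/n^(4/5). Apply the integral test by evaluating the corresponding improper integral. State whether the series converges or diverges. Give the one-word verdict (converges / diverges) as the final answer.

Let f(x) = x^(-4/5). Then f is positive, continuous, and decreasing on [2, infinity), so the integral test applies.
Compute the improper integral int_{2}^infinity f(x) dx:
  antiderivative F(x) = 5*x^(1/5).
  As x -> infinity, F(x) -> infinity (since p = 4/5 < 1).
  So the integral diverges. By the integral test, the series diverges.

diverges


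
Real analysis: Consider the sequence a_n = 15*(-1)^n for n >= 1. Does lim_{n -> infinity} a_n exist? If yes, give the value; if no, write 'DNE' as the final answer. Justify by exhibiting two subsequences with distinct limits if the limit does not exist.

Examine the behaviour of a_n along subsequences.
Even-n subsequence a_{2k} = 15 -> 15. Odd-n subsequence a_{2k+1} = -15 -> -15.
Since these two subsequential limits are 15 and -15, distinct, the full sequence cannot converge (a convergent sequence has all subsequences tending to the same limit). So lim a_n does not exist.

DNE


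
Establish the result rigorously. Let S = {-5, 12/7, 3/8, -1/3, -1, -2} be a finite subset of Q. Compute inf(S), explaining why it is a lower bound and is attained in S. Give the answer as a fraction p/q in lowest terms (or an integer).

S is finite, so inf(S) = min(S).
Sorted increasing:
-5, -2, -1, -1/3, 3/8, 12/7
The extremum is -5.
For every x in S, x >= -5. And -5 is in S, so it is attained.
Therefore inf(S) = -5.

-5


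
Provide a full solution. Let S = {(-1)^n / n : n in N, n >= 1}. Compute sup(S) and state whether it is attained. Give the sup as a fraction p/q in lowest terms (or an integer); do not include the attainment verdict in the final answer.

Analysis:
- Values: -1, 1/2, -1/3, 1/4, -1/5, ...
- Positive terms (even n): 1/(2+0), 1/(4+0), ... decreasing -> max = 1/2 (n=2).
- Negative terms (odd n): -1/(1+0), -1/(3+0), ... increasing -> min = -1 (n=1).
- So sup = 1/2 (attained at n=2); inf = -1 (attained at n=1).
Conclusion: sup(S) = 1/2, attained in S.

1/2


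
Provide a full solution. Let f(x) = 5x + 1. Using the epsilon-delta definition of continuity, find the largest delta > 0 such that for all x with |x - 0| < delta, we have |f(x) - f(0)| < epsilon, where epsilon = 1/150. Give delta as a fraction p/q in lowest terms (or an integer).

We compute f(0) = 5*(0) + 1 = 1.
|f(x) - f(0)| = |5x + 1 - (1)| = |5(x - 0)| = 5|x - 0|.
We need 5|x - 0| < 1/150, i.e. |x - 0| < 1/150 / 5 = 1/750.
So any delta <= 1/750 works. Conversely, if delta > 1/750, then x = 0 + 1/750 satisfies |x - 0| = 1/750 < delta but |f(x) - f(0)| = 5 * 1/750 = 1/150, which is not < 1/150; so no larger delta works.
Hence the largest such delta is 1/750.

1/750


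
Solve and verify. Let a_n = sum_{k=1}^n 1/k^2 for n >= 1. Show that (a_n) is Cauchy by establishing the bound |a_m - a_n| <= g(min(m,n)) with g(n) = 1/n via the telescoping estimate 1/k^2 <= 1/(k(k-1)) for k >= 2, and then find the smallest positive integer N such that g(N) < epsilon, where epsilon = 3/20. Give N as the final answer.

For m > n >= 1: |a_m - a_n| = sum_{k=n+1}^m 1/k^2.
Use 1/k^2 <= 1/(k(k-1)) = 1/(k-1) - 1/k for k >= 2:
sum_{k=n+1}^m 1/k^2 <= sum_{k=n+1}^m (1/(k-1) - 1/k) = 1/n - 1/m <= 1/n.
By symmetry the same bound holds with n,m swapped, so |a_m - a_n| <= 1/min(m,n) = g(min(m,n)). Since g(n) -> 0, (a_n) is Cauchy.
Now solve g(N) < 3/20: 1/N < 3/20 <=> N > 1/(3/20) = 20/3.
The smallest integer strictly greater than 20/3 is N = 7.
Check: g(7) = 1/7 < 3/20; g(6) = 1/6 >= 3/20. So N = 7.

7


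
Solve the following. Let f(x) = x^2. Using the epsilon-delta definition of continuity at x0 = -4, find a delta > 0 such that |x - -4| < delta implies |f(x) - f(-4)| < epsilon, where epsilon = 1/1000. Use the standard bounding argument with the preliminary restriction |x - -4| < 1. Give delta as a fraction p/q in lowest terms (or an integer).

Factor: |x^2 - (-4)^2| = |x - -4| * |x + -4|.
Impose |x - -4| < 1 first. Then |x + -4| = |(x - -4) + 2*(-4)| <= |x - -4| + 2*|-4| < 1 + 8 = 9.
So |x^2 - (-4)^2| < delta * 9.
We need delta * 9 <= 1/1000, i.e. delta <= 1/1000/9 = 1/9000.
Since 1/9000 < 1, this is tighter than 1; take delta = 1/9000.
So delta = 1/9000 works.

1/9000


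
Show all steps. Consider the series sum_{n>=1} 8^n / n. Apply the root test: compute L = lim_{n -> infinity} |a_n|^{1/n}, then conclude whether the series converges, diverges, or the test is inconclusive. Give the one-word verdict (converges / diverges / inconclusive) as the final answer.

Let a_n denote the general term. Form |a_n|^(1/n) and simplify:
|a_n|^(1/n) = 8/n^(1/n)
Take the limit as n -> infinity: L = 8.
Since L = 8 > 1, the root test implies divergence.

diverges


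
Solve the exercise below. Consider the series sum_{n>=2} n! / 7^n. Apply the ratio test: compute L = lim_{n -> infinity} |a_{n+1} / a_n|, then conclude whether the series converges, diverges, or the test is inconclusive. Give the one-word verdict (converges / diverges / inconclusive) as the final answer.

Let a_n denote the general term. Form the ratio a_{n+1}/a_n and simplify:
a_{n+1}/a_n = n/7 + 1/7
Take the limit as n -> infinity: L = infinity.
Since L = infinity > 1 (or L = infinity), the ratio test implies the series diverges.

diverges


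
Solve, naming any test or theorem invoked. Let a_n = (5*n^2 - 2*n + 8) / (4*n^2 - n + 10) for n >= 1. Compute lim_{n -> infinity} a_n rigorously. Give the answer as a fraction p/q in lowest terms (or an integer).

Divide numerator and denominator by n^2, the highest power:
numerator / n^2 = 5 - 2/n + 8/n^2
denominator / n^2 = 4 - 1/n + 10/n^2
As n -> infinity, all terms of the form c/n^k (k >= 1) tend to 0.
So numerator / n^2 -> 5 and denominator / n^2 -> 4.
Therefore lim a_n = 5/4.

5/4


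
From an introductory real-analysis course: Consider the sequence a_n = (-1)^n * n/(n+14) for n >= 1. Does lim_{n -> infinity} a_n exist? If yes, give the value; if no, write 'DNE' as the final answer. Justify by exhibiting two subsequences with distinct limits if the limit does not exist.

Examine the behaviour of a_n along subsequences.
a_{2k} = 2k/(2k+14) -> 1. a_{2k+1} = -(2k+1)/(2k+15) -> -1.
Since these two subsequential limits are 1 and -1, distinct, the full sequence cannot converge (a convergent sequence has all subsequences tending to the same limit). So lim a_n does not exist.

DNE


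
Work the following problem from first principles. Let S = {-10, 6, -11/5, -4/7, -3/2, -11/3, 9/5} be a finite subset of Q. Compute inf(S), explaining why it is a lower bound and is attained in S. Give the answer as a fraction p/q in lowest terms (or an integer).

S is finite, so inf(S) = min(S).
Sorted increasing:
-10, -11/3, -11/5, -3/2, -4/7, 9/5, 6
The extremum is -10.
For every x in S, x >= -10. And -10 is in S, so it is attained.
Therefore inf(S) = -10.

-10


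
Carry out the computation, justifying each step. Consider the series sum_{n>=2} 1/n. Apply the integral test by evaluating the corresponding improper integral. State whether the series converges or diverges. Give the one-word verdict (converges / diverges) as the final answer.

Let f(x) = 1/x. Then f is positive, continuous, and decreasing on [2, infinity), so the integral test applies.
Compute the improper integral int_{2}^infinity f(x) dx:
  antiderivative F(x) = log(x).
  As x -> infinity, log(x) -> infinity.
  So int = infinity - log(2) = infinity. By the integral test, the series diverges.

diverges


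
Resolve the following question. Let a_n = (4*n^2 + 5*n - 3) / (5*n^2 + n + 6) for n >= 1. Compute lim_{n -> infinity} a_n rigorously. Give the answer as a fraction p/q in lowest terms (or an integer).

Divide numerator and denominator by n^2, the highest power:
numerator / n^2 = 4 + 5/n - 3/n^2
denominator / n^2 = 5 + 1/n + 6/n^2
As n -> infinity, all terms of the form c/n^k (k >= 1) tend to 0.
So numerator / n^2 -> 4 and denominator / n^2 -> 5.
Therefore lim a_n = 4/5.

4/5


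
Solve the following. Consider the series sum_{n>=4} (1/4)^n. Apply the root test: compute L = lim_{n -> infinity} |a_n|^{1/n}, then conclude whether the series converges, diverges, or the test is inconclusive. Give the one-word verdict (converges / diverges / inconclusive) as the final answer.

Let a_n denote the general term. Form |a_n|^(1/n) and simplify:
|a_n|^(1/n) = 1/4
Take the limit as n -> infinity: L = 1/4.
Since L = 1/4 < 1, the root test implies convergence.

converges


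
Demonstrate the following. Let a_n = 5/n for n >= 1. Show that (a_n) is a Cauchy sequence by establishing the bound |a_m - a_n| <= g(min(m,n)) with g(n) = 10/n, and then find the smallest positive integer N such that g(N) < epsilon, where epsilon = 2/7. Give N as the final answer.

For any m, n >= 1, by the triangle inequality:
|a_m - a_n| = |5/m - 5/n| <= 5*1/m + 5*1/n <= 10/min(m,n).
So g(n) = 10/n bounds the Cauchy difference. Since g(n) -> 0, (a_n) is Cauchy.
Now solve g(N) < 2/7: 10/N < 2/7 <=> N > 10 / (2/7) = 35.
The smallest integer strictly greater than 35 is N = 36.
Check: g(36) = 10/36 = 5/18 < 2/7; g(35) = 2/7 >= 2/7. So N = 36.

36


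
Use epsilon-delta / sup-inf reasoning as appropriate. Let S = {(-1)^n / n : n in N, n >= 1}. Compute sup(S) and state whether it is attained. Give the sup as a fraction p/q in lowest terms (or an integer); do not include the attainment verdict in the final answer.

Analysis:
- Values: -1, 1/2, -1/3, 1/4, -1/5, ...
- Positive terms (even n): 1/(2+0), 1/(4+0), ... decreasing -> max = 1/2 (n=2).
- Negative terms (odd n): -1/(1+0), -1/(3+0), ... increasing -> min = -1 (n=1).
- So sup = 1/2 (attained at n=2); inf = -1 (attained at n=1).
Conclusion: sup(S) = 1/2, attained in S.

1/2


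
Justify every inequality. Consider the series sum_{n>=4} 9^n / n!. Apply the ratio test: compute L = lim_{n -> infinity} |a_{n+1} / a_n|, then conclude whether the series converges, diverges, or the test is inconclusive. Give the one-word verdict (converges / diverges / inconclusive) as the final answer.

Let a_n denote the general term. Form the ratio a_{n+1}/a_n and simplify:
a_{n+1}/a_n = 9/(n + 1)
Take the limit as n -> infinity: L = 0.
Since L = 0 < 1, the ratio test implies the series converges.

converges


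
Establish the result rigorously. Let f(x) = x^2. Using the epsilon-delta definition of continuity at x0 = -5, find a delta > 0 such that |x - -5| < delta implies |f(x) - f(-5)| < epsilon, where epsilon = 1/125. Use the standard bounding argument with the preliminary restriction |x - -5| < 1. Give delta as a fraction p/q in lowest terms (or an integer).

Factor: |x^2 - (-5)^2| = |x - -5| * |x + -5|.
Impose |x - -5| < 1 first. Then |x + -5| = |(x - -5) + 2*(-5)| <= |x - -5| + 2*|-5| < 1 + 10 = 11.
So |x^2 - (-5)^2| < delta * 11.
We need delta * 11 <= 1/125, i.e. delta <= 1/125/11 = 1/1375.
Since 1/1375 < 1, this is tighter than 1; take delta = 1/1375.
So delta = 1/1375 works.

1/1375


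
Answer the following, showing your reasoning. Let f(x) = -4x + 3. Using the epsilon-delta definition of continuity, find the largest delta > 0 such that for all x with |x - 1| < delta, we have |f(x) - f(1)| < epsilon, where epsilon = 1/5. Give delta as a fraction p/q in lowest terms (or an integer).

We compute f(1) = -4*(1) + 3 = -1.
|f(x) - f(1)| = |-4x + 3 - (-1)| = |-4(x - 1)| = 4|x - 1|.
We need 4|x - 1| < 1/5, i.e. |x - 1| < 1/5 / 4 = 1/20.
So any delta <= 1/20 works. Conversely, if delta > 1/20, then x = 1 + 1/20 satisfies |x - 1| = 1/20 < delta but |f(x) - f(1)| = 4 * 1/20 = 1/5, which is not < 1/5; so no larger delta works.
Hence the largest such delta is 1/20.

1/20


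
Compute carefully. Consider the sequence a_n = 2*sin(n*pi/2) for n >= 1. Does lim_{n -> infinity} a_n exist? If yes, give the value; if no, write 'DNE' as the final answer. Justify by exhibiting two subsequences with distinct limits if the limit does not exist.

Examine the behaviour of a_n along subsequences.
a_{4k+1} = 2*sin(pi/2 + 2k*pi) = 2 -> 2. a_{4k+3} = 2*sin(3pi/2 + 2k*pi) = -2 -> -2.
Since these two subsequential limits are 2 and -2, distinct, the full sequence cannot converge (a convergent sequence has all subsequences tending to the same limit). So lim a_n does not exist.

DNE


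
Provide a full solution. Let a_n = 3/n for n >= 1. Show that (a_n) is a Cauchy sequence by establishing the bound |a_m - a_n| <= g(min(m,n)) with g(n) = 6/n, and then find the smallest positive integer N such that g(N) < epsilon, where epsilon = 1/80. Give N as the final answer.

For any m, n >= 1, by the triangle inequality:
|a_m - a_n| = |3/m - 3/n| <= 3*1/m + 3*1/n <= 6/min(m,n).
So g(n) = 6/n bounds the Cauchy difference. Since g(n) -> 0, (a_n) is Cauchy.
Now solve g(N) < 1/80: 6/N < 1/80 <=> N > 6 / (1/80) = 480.
The smallest integer strictly greater than 480 is N = 481.
Check: g(481) = 6/481 = 6/481 < 1/80; g(480) = 1/80 >= 1/80. So N = 481.

481


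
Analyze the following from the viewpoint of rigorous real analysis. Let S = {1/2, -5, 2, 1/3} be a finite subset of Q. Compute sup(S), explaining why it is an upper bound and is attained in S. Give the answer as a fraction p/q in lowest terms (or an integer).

S is finite, so sup(S) = max(S).
Sorted decreasing:
2, 1/2, 1/3, -5
The extremum is 2.
For every x in S, x <= 2. And 2 is in S, so it is attained.
Therefore sup(S) = 2.

2


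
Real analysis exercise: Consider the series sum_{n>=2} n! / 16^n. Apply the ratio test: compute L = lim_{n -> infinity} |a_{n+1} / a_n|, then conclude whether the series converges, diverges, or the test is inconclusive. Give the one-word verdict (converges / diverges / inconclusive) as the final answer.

Let a_n denote the general term. Form the ratio a_{n+1}/a_n and simplify:
a_{n+1}/a_n = n/16 + 1/16
Take the limit as n -> infinity: L = infinity.
Since L = infinity > 1 (or L = infinity), the ratio test implies the series diverges.

diverges


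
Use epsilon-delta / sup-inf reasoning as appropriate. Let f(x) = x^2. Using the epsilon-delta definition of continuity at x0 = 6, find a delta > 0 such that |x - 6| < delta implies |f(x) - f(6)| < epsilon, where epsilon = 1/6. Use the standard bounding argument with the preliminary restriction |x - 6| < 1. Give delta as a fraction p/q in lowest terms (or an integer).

Factor: |x^2 - (6)^2| = |x - 6| * |x + 6|.
Impose |x - 6| < 1 first. Then |x + 6| = |(x - 6) + 2*(6)| <= |x - 6| + 2*|6| < 1 + 12 = 13.
So |x^2 - (6)^2| < delta * 13.
We need delta * 13 <= 1/6, i.e. delta <= 1/6/13 = 1/78.
Since 1/78 < 1, this is tighter than 1; take delta = 1/78.
So delta = 1/78 works.

1/78


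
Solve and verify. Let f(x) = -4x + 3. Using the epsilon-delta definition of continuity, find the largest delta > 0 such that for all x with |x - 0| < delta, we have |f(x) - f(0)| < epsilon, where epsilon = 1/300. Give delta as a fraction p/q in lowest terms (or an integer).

We compute f(0) = -4*(0) + 3 = 3.
|f(x) - f(0)| = |-4x + 3 - (3)| = |-4(x - 0)| = 4|x - 0|.
We need 4|x - 0| < 1/300, i.e. |x - 0| < 1/300 / 4 = 1/1200.
So any delta <= 1/1200 works. Conversely, if delta > 1/1200, then x = 0 + 1/1200 satisfies |x - 0| = 1/1200 < delta but |f(x) - f(0)| = 4 * 1/1200 = 1/300, which is not < 1/300; so no larger delta works.
Hence the largest such delta is 1/1200.

1/1200


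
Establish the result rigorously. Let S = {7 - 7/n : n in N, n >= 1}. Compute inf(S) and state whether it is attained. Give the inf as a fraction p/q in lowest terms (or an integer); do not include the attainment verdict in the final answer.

Analysis:
- Values: 0, 7/2, 14/3, 21/4, ... strictly increasing.
- Minimum is 0 (n=1); inf = 0 (attained).
- 7 - 7/n -> 7 from below; sup = 7, not attained.
Conclusion: inf(S) = 0, attained in S.

0


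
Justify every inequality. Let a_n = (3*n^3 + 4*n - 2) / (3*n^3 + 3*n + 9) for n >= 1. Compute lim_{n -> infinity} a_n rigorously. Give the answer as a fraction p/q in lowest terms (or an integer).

Divide numerator and denominator by n^3, the highest power:
numerator / n^3 = 3 + 4/n^2 - 2/n^3
denominator / n^3 = 3 + 3/n^2 + 9/n^3
As n -> infinity, all terms of the form c/n^k (k >= 1) tend to 0.
So numerator / n^3 -> 3 and denominator / n^3 -> 3.
Therefore lim a_n = 1.

1


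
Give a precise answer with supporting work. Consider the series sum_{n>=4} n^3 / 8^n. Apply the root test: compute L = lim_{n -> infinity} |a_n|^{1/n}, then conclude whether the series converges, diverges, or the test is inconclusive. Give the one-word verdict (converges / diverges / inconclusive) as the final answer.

Let a_n denote the general term. Form |a_n|^(1/n) and simplify:
|a_n|^(1/n) = n^(3/n)/8
Take the limit as n -> infinity: L = 1/8.
Since L = 1/8 < 1, the root test implies convergence.

converges


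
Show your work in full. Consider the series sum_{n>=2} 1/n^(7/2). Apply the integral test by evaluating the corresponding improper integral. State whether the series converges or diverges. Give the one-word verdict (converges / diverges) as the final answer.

Let f(x) = x^(-7/2). Then f is positive, continuous, and decreasing on [2, infinity), so the integral test applies.
Compute the improper integral int_{2}^infinity f(x) dx:
  antiderivative F(x) = -2/(5*x^(5/2)).
  As x -> infinity, F(x) -> 0 (since p = 7/2 > 1).
  So int = F(infinity) - F(2) = 0 - (-sqrt(2)/20) = sqrt(2)/20.
  Finite, so by the integral test, the series converges.

converges


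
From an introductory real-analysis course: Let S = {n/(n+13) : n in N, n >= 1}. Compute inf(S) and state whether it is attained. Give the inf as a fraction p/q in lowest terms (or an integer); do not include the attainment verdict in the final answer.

Analysis:
- Values: 1/14, 2/15, 3/16, 4/17, ... strictly increasing.
- Minimum is 1/14 (n=1); inf = 1/14 (attained).
- n/(n+13) = 1 - 13/(n+13) -> 1 from below as n -> infinity, and never equals 1.
- So sup = 1 (not attained).
Conclusion: inf(S) = 1/14, attained in S.

1/14


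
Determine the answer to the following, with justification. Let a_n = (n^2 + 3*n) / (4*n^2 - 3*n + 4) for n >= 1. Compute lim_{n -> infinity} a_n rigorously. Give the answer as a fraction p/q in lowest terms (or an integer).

Divide numerator and denominator by n^2, the highest power:
numerator / n^2 = 1 + 3/n
denominator / n^2 = 4 - 3/n + 4/n^2
As n -> infinity, all terms of the form c/n^k (k >= 1) tend to 0.
So numerator / n^2 -> 1 and denominator / n^2 -> 4.
Therefore lim a_n = 1/4.

1/4


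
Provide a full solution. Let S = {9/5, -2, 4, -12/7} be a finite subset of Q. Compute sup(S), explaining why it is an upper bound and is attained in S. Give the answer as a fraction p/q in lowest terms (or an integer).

S is finite, so sup(S) = max(S).
Sorted decreasing:
4, 9/5, -12/7, -2
The extremum is 4.
For every x in S, x <= 4. And 4 is in S, so it is attained.
Therefore sup(S) = 4.

4


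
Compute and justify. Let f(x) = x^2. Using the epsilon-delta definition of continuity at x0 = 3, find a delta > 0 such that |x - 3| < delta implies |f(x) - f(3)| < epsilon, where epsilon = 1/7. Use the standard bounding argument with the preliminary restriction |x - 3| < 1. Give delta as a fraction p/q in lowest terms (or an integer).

Factor: |x^2 - (3)^2| = |x - 3| * |x + 3|.
Impose |x - 3| < 1 first. Then |x + 3| = |(x - 3) + 2*(3)| <= |x - 3| + 2*|3| < 1 + 6 = 7.
So |x^2 - (3)^2| < delta * 7.
We need delta * 7 <= 1/7, i.e. delta <= 1/7/7 = 1/49.
Since 1/49 < 1, this is tighter than 1; take delta = 1/49.
So delta = 1/49 works.

1/49


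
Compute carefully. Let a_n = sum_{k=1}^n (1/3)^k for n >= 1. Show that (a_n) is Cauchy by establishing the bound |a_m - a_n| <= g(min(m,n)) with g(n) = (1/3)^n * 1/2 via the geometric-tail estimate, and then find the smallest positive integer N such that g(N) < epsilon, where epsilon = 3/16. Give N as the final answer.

For m > n >= 1: |a_m - a_n| = sum_{k=n+1}^m (1/3)^k < sum_{k=n+1}^infinity (1/3)^k = (1/3)^(n+1) / (1 - 1/3) = (1/3)^n * (1/3) * (3/2) = (1/3)^n * 1/2.
So g(n) = (1/3)^n / 2. Since g(n) -> 0, (a_n) is Cauchy.
Now solve g(N) < 3/16: (1/3)^N / 2 < 3/16 <=> 3^N > 1 / (2 * 3/16) = 8/3.
Check powers of 3: 3^0 = 1 <= 8/3, 3^1 = 3 > 8/3.
So the smallest such N is 1. Check: g(1) = 1/(2 * 3) = 1/6 < 3/16.

1


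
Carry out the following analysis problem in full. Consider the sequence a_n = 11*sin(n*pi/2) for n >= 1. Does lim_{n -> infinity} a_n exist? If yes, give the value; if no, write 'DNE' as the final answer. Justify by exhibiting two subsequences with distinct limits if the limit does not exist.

Examine the behaviour of a_n along subsequences.
a_{4k+1} = 11*sin(pi/2 + 2k*pi) = 11 -> 11. a_{4k+3} = 11*sin(3pi/2 + 2k*pi) = -11 -> -11.
Since these two subsequential limits are 11 and -11, distinct, the full sequence cannot converge (a convergent sequence has all subsequences tending to the same limit). So lim a_n does not exist.

DNE


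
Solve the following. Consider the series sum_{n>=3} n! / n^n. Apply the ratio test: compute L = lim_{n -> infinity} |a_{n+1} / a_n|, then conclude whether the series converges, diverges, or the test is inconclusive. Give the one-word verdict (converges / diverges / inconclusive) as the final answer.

Let a_n denote the general term. Form the ratio a_{n+1}/a_n and simplify:
a_{n+1}/a_n = (n/(n + 1))^n
Take the limit as n -> infinity: L = exp(-1).
Since L = exp(-1) < 1, the ratio test implies the series converges.

converges


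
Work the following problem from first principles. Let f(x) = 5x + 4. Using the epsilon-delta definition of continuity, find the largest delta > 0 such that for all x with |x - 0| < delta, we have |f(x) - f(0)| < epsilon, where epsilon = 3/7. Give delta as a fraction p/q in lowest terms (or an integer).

We compute f(0) = 5*(0) + 4 = 4.
|f(x) - f(0)| = |5x + 4 - (4)| = |5(x - 0)| = 5|x - 0|.
We need 5|x - 0| < 3/7, i.e. |x - 0| < 3/7 / 5 = 3/35.
So any delta <= 3/35 works. Conversely, if delta > 3/35, then x = 0 + 3/35 satisfies |x - 0| = 3/35 < delta but |f(x) - f(0)| = 5 * 3/35 = 3/7, which is not < 3/7; so no larger delta works.
Hence the largest such delta is 3/35.

3/35


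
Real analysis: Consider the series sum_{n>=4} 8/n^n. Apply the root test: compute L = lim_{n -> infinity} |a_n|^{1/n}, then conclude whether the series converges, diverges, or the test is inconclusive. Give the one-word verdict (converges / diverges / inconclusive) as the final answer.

Let a_n denote the general term. Form |a_n|^(1/n) and simplify:
|a_n|^(1/n) = 2^(3/n)/n
Take the limit as n -> infinity: L = 0.
Since L = 0 < 1, the root test implies convergence.

converges


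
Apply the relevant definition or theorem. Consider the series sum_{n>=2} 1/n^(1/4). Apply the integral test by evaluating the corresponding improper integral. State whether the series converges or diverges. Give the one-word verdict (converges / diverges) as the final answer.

Let f(x) = x^(-1/4). Then f is positive, continuous, and decreasing on [2, infinity), so the integral test applies.
Compute the improper integral int_{2}^infinity f(x) dx:
  antiderivative F(x) = 4*x^(3/4)/3.
  As x -> infinity, F(x) -> infinity (since p = 1/4 < 1).
  So the integral diverges. By the integral test, the series diverges.

diverges


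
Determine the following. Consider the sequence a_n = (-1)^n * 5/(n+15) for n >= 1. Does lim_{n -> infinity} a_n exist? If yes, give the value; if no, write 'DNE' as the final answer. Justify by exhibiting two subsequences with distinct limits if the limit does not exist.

Examine the behaviour of a_n along subsequences.
Even-n subsequence a_{2k} = 5/(2k+15) -> 0. Odd-n subsequence a_{2k+1} = -5/(2k+16) -> 0. Both tend to 0, which suggests the limit is 0; verify directly.
|a_n - 0| = 5/(n+15) < 5/n for every n >= 1.
Given epsilon > 0, choose a positive integer N > 5/epsilon. Then for all n >= N, |a_n| < 5/n <= 5/N < epsilon.
So by the definition of the limit, lim a_n exists and equals 0.

0


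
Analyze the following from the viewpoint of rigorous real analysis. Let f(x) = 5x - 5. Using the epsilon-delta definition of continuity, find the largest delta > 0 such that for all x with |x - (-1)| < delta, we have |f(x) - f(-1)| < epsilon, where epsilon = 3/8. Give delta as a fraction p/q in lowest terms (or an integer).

We compute f(-1) = 5*(-1) - 5 = -10.
|f(x) - f(-1)| = |5x - 5 - (-10)| = |5(x - (-1))| = 5|x - (-1)|.
We need 5|x - (-1)| < 3/8, i.e. |x - (-1)| < 3/8 / 5 = 3/40.
So any delta <= 3/40 works. Conversely, if delta > 3/40, then x = -1 + 3/40 satisfies |x - (-1)| = 3/40 < delta but |f(x) - f(-1)| = 5 * 3/40 = 3/8, which is not < 3/8; so no larger delta works.
Hence the largest such delta is 3/40.

3/40


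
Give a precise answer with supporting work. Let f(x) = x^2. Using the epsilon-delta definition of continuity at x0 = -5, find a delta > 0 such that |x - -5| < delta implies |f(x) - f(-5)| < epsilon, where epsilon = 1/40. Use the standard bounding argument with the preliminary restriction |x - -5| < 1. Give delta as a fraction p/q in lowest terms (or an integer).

Factor: |x^2 - (-5)^2| = |x - -5| * |x + -5|.
Impose |x - -5| < 1 first. Then |x + -5| = |(x - -5) + 2*(-5)| <= |x - -5| + 2*|-5| < 1 + 10 = 11.
So |x^2 - (-5)^2| < delta * 11.
We need delta * 11 <= 1/40, i.e. delta <= 1/40/11 = 1/440.
Since 1/440 < 1, this is tighter than 1; take delta = 1/440.
So delta = 1/440 works.

1/440


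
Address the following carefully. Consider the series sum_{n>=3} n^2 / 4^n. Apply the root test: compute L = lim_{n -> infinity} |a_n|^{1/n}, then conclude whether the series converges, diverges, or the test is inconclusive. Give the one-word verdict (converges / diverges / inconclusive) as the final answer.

Let a_n denote the general term. Form |a_n|^(1/n) and simplify:
|a_n|^(1/n) = n^(2/n)/4
Take the limit as n -> infinity: L = 1/4.
Since L = 1/4 < 1, the root test implies convergence.

converges


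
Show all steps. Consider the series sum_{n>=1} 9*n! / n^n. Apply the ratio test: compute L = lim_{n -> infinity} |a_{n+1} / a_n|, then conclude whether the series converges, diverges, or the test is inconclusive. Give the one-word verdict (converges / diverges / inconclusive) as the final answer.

Let a_n denote the general term. Form the ratio a_{n+1}/a_n and simplify:
a_{n+1}/a_n = (n/(n + 1))^n
Take the limit as n -> infinity: L = exp(-1).
Since L = exp(-1) < 1, the ratio test implies the series converges.

converges


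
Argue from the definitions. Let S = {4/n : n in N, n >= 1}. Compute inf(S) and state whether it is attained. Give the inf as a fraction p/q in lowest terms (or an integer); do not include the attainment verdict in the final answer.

Analysis:
- Values: 4, 2, 4/3, 1, ... strictly decreasing.
- The maximum is 4 (n=1); sup = 4 (attained).
- The set is bounded below by 0; 4/n -> 0 so 0 is the greatest lower bound.
- 0 is not in the set, so inf = 0 is not attained.
Conclusion: inf(S) = 0, not attained in S.

0


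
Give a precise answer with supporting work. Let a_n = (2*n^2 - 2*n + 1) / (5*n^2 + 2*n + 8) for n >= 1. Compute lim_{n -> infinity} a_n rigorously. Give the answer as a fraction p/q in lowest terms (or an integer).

Divide numerator and denominator by n^2, the highest power:
numerator / n^2 = 2 - 2/n + n^(-2)
denominator / n^2 = 5 + 2/n + 8/n^2
As n -> infinity, all terms of the form c/n^k (k >= 1) tend to 0.
So numerator / n^2 -> 2 and denominator / n^2 -> 5.
Therefore lim a_n = 2/5.

2/5


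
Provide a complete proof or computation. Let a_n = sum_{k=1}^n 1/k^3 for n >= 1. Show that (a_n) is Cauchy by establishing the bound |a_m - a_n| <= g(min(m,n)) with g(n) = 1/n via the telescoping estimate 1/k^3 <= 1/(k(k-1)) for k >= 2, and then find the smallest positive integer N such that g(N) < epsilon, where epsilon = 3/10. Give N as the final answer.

For m > n >= 1: |a_m - a_n| = sum_{k=n+1}^m 1/k^3.
Use 1/k^3 <= 1/(k(k-1)) = 1/(k-1) - 1/k for k >= 2 (which holds since k^3 >= k^2 >= k(k-1) for k >= 2):
sum_{k=n+1}^m 1/k^3 <= sum_{k=n+1}^m (1/(k-1) - 1/k) = 1/n - 1/m <= 1/n.
By symmetry the same bound holds with n,m swapped, so |a_m - a_n| <= 1/min(m,n) = g(min(m,n)). Since g(n) -> 0, (a_n) is Cauchy.
Now solve g(N) < 3/10: 1/N < 3/10 <=> N > 1/(3/10) = 10/3.
The smallest integer strictly greater than 10/3 is N = 4.
Check: g(4) = 1/4 < 3/10; g(3) = 1/3 >= 3/10. So N = 4.

4


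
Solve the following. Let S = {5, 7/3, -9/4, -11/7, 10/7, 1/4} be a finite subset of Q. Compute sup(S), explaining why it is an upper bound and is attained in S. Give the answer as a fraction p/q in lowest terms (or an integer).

S is finite, so sup(S) = max(S).
Sorted decreasing:
5, 7/3, 10/7, 1/4, -11/7, -9/4
The extremum is 5.
For every x in S, x <= 5. And 5 is in S, so it is attained.
Therefore sup(S) = 5.

5


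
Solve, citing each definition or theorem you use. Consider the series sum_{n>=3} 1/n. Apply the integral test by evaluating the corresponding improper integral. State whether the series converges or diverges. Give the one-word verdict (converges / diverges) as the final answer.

Let f(x) = 1/x. Then f is positive, continuous, and decreasing on [3, infinity), so the integral test applies.
Compute the improper integral int_{3}^infinity f(x) dx:
  antiderivative F(x) = log(x).
  As x -> infinity, log(x) -> infinity.
  So int = infinity - log(3) = infinity. By the integral test, the series diverges.

diverges


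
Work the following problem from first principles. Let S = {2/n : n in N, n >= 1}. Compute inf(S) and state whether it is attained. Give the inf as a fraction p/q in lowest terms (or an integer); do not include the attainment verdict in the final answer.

Analysis:
- Values: 2, 1, 2/3, 1/2, ... strictly decreasing.
- The maximum is 2 (n=1); sup = 2 (attained).
- The set is bounded below by 0; 2/n -> 0 so 0 is the greatest lower bound.
- 0 is not in the set, so inf = 0 is not attained.
Conclusion: inf(S) = 0, not attained in S.

0


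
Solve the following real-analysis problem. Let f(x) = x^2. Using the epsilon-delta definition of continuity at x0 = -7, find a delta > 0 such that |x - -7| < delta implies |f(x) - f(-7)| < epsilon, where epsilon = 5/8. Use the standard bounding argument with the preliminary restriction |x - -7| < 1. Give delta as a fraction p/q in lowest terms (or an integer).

Factor: |x^2 - (-7)^2| = |x - -7| * |x + -7|.
Impose |x - -7| < 1 first. Then |x + -7| = |(x - -7) + 2*(-7)| <= |x - -7| + 2*|-7| < 1 + 14 = 15.
So |x^2 - (-7)^2| < delta * 15.
We need delta * 15 <= 5/8, i.e. delta <= 5/8/15 = 1/24.
Since 1/24 < 1, this is tighter than 1; take delta = 1/24.
So delta = 1/24 works.

1/24


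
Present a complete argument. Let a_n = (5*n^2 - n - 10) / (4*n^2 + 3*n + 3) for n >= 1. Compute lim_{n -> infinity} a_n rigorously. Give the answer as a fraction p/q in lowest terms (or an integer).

Divide numerator and denominator by n^2, the highest power:
numerator / n^2 = 5 - 1/n - 10/n^2
denominator / n^2 = 4 + 3/n + 3/n^2
As n -> infinity, all terms of the form c/n^k (k >= 1) tend to 0.
So numerator / n^2 -> 5 and denominator / n^2 -> 4.
Therefore lim a_n = 5/4.

5/4


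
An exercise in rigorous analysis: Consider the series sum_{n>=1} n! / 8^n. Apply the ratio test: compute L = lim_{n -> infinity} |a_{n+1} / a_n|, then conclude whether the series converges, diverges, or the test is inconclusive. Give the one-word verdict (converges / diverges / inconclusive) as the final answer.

Let a_n denote the general term. Form the ratio a_{n+1}/a_n and simplify:
a_{n+1}/a_n = n/8 + 1/8
Take the limit as n -> infinity: L = infinity.
Since L = infinity > 1 (or L = infinity), the ratio test implies the series diverges.

diverges


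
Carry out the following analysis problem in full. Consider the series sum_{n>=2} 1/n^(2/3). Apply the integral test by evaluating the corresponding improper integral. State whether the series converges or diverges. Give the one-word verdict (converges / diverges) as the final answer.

Let f(x) = x^(-2/3). Then f is positive, continuous, and decreasing on [2, infinity), so the integral test applies.
Compute the improper integral int_{2}^infinity f(x) dx:
  antiderivative F(x) = 3*x^(1/3).
  As x -> infinity, F(x) -> infinity (since p = 2/3 < 1).
  So the integral diverges. By the integral test, the series diverges.

diverges


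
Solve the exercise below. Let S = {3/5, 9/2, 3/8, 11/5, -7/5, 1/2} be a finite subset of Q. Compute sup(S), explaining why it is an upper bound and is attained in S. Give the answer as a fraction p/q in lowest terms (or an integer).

S is finite, so sup(S) = max(S).
Sorted decreasing:
9/2, 11/5, 3/5, 1/2, 3/8, -7/5
The extremum is 9/2.
For every x in S, x <= 9/2. And 9/2 is in S, so it is attained.
Therefore sup(S) = 9/2.

9/2


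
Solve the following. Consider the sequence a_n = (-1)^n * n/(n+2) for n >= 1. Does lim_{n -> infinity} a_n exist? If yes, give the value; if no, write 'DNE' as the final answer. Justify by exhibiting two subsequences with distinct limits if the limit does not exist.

Examine the behaviour of a_n along subsequences.
a_{2k} = 2k/(2k+2) -> 1. a_{2k+1} = -(2k+1)/(2k+3) -> -1.
Since these two subsequential limits are 1 and -1, distinct, the full sequence cannot converge (a convergent sequence has all subsequences tending to the same limit). So lim a_n does not exist.

DNE


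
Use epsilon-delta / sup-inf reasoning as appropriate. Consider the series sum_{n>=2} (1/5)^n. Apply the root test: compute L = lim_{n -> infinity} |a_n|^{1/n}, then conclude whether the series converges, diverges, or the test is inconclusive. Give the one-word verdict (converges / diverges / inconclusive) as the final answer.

Let a_n denote the general term. Form |a_n|^(1/n) and simplify:
|a_n|^(1/n) = 1/5
Take the limit as n -> infinity: L = 1/5.
Since L = 1/5 < 1, the root test implies convergence.

converges


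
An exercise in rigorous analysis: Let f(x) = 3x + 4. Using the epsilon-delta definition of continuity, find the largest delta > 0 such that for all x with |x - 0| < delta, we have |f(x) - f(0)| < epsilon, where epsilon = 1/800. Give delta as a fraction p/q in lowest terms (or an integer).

We compute f(0) = 3*(0) + 4 = 4.
|f(x) - f(0)| = |3x + 4 - (4)| = |3(x - 0)| = 3|x - 0|.
We need 3|x - 0| < 1/800, i.e. |x - 0| < 1/800 / 3 = 1/2400.
So any delta <= 1/2400 works. Conversely, if delta > 1/2400, then x = 0 + 1/2400 satisfies |x - 0| = 1/2400 < delta but |f(x) - f(0)| = 3 * 1/2400 = 1/800, which is not < 1/800; so no larger delta works.
Hence the largest such delta is 1/2400.

1/2400


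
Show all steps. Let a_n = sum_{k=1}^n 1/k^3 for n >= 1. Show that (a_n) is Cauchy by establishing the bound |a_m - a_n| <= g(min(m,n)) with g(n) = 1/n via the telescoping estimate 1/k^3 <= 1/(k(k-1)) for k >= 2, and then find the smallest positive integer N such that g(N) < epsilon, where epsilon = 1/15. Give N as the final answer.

For m > n >= 1: |a_m - a_n| = sum_{k=n+1}^m 1/k^3.
Use 1/k^3 <= 1/(k(k-1)) = 1/(k-1) - 1/k for k >= 2 (which holds since k^3 >= k^2 >= k(k-1) for k >= 2):
sum_{k=n+1}^m 1/k^3 <= sum_{k=n+1}^m (1/(k-1) - 1/k) = 1/n - 1/m <= 1/n.
By symmetry the same bound holds with n,m swapped, so |a_m - a_n| <= 1/min(m,n) = g(min(m,n)). Since g(n) -> 0, (a_n) is Cauchy.
Now solve g(N) < 1/15: 1/N < 1/15 <=> N > 1/(1/15) = 15.
The smallest integer strictly greater than 15 is N = 16.
Check: g(16) = 1/16 < 1/15; g(15) = 1/15 >= 1/15. So N = 16.

16
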